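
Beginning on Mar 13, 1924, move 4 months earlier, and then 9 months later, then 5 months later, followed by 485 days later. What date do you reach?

Counting back 4 months from March 13, 1924:
month 3 − 4 = -1, which is month 11 of year 1923 → November 1923.
Day 13 is valid in November, giving November 13, 1923.
Adding 9 months from November 13, 1923:
month 11 + 9 = 20, which is month 8 of year 1924 → August 1924.
Day 13 is valid in August, giving August 13, 1924.
Adding 5 months from August 13, 1924:
month 8 + 5 = 13, which is month 1 of year 1925 → January 1925.
Day 13 is valid in January, giving January 13, 1925.
Advancing 485 days from January 13, 1925:
January has 31 days, so 31 − 13 = 18 days remain after January 13, 1925; 485 − 18 = 467 left.
February 1925 has 28 days (1925 is not a leap year): 467 − 28 = 439 left.
March 1925 has 31 days: 439 − 31 = 408 left.
April 1925 has 30 days: 408 − 30 = 378 left.
May 1925 has 31 days: 378 − 31 = 347 left.
June 1925 has 30 days: 347 − 30 = 317 left.
July 1925 has 31 days: 317 − 31 = 286 left.
August 1925 has 31 days: 286 − 31 = 255 left.
September 1925 has 30 days: 255 − 30 = 225 left.
October 1925 has 31 days: 225 − 31 = 194 left.
November 1925 has 30 days: 194 − 30 = 164 left.
December 1925 has 31 days: 164 − 31 = 133 left.
January 1926 has 31 days: 133 − 31 = 102 left.
February 1926 has 28 days (1926 is not a leap year): 102 − 28 = 74 left.
March 1926 has 31 days: 74 − 31 = 43 left.
April 1926 has 30 days: 43 − 30 = 13 left.
13 days into May 1926 → May 13, 1926.

May 13, 1926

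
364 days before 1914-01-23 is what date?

January 24, 1913

Subtracting 364 days from January 23, 1914.
Going back 23 days from January 23, 1914 reaches the end of the previous month; 364 − 23 = 341 left.
December 1913 has 31 days: 341 − 31 = 310 left.
November 1913 has 30 days: 310 − 30 = 280 left.
October 1913 has 31 days: 280 − 31 = 249 left.
September 1913 has 30 days: 249 − 30 = 219 left.
August 1913 has 31 days: 219 − 31 = 188 left.
July 1913 has 31 days: 188 − 31 = 157 left.
June 1913 has 30 days: 157 − 30 = 127 left.
May 1913 has 31 days: 127 − 31 = 96 left.
April 1913 has 30 days: 96 − 30 = 66 left.
March 1913 has 31 days: 66 − 31 = 35 left.
February 1913 has 28 days (1913 is not a leap year): 35 − 28 = 7 left.
January 1913 has 31 days; 31 − 7 = 24 → January 24, 1913.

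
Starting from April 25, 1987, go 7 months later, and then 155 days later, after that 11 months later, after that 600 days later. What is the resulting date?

November 18, 1990

Advancing 7 months from April 25, 1987:
month 4 + 7 = 11 → November 1987.
Day 25 is valid in November, giving November 25, 1987.
Adding 155 days from November 25, 1987:
November has 30 days, so 30 − 25 = 5 days remain after November 25, 1987; 155 − 5 = 150 left.
December 1987 has 31 days: 150 − 31 = 119 left.
January 1988 has 31 days: 119 − 31 = 88 left.
February 1988 has 29 days (1988 is a leap year): 88 − 29 = 59 left.
March 1988 has 31 days: 59 − 31 = 28 left.
28 days into April 1988 → April 28, 1988.
Counting forward 11 months from April 28, 1988:
month 4 + 11 = 15, which is month 3 of year 1989 → March 1989.
Day 28 is valid in March, giving March 28, 1989.
Adding 600 days from March 28, 1989:
March has 31 days, so 31 − 28 = 3 days remain after March 28, 1989; 600 − 3 = 597 left.
April 1989 has 30 days: 597 − 30 = 567 left.
May 1989 has 31 days: 567 − 31 = 536 left.
June 1989 has 30 days: 536 − 30 = 506 left.
July 1989 has 31 days: 506 − 31 = 475 left.
August 1989 has 31 days: 475 − 31 = 444 left.
September 1989 has 30 days: 444 − 30 = 414 left.
October 1989 has 31 days: 414 − 31 = 383 left.
November 1989 has 30 days: 383 − 30 = 353 left.
December 1989 has 31 days: 353 − 31 = 322 left.
January 1990 has 31 days: 322 − 31 = 291 left.
February 1990 has 28 days (1990 is not a leap year): 291 − 28 = 263 left.
March 1990 has 31 days: 263 − 31 = 232 left.
April 1990 has 30 days: 232 − 30 = 202 left.
May 1990 has 31 days: 202 − 31 = 171 left.
June 1990 has 30 days: 171 − 30 = 141 left.
July 1990 has 31 days: 141 − 31 = 110 left.
August 1990 has 31 days: 110 − 31 = 79 left.
September 1990 has 30 days: 79 − 30 = 49 left.
October 1990 has 31 days: 49 − 31 = 18 left.
18 days into November 1990 → November 18, 1990.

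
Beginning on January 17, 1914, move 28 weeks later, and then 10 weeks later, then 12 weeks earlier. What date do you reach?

Advancing 28 weeks (= 196 days) from January 17, 1914:
January has 31 days, so 31 − 17 = 14 days remain after January 17, 1914; 196 − 14 = 182 left.
February 1914 has 28 days (1914 is not a leap year): 182 − 28 = 154 left.
March 1914 has 31 days: 154 − 31 = 123 left.
April 1914 has 30 days: 123 − 30 = 93 left.
May 1914 has 31 days: 93 − 31 = 62 left.
June 1914 has 30 days: 62 − 30 = 32 left.
July 1914 has 31 days: 32 − 31 = 1 left.
1 day into August 1914 → August 1, 1914.
Counting forward 10 weeks (= 70 days) from August 1, 1914:
August has 31 days, so 31 − 1 = 30 days remain after August 1, 1914; 70 − 30 = 40 left.
September 1914 has 30 days: 40 − 30 = 10 left.
10 days into October 1914 → October 10, 1914.
Subtracting 12 weeks (= 84 days) from October 10, 1914:
Going back 10 days from October 10, 1914 reaches the end of the previous month; 84 − 10 = 74 left.
September 1914 has 30 days: 74 − 30 = 44 left.
August 1914 has 31 days: 44 − 31 = 13 left.
July 1914 has 31 days; 31 − 13 = 18 → July 18, 1914.

July 18, 1914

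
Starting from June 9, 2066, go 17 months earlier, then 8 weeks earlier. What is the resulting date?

November 14, 2064

Subtracting 17 months from June 9, 2066:
month 6 − 17 = -11, which is month 1 of year 2065 → January 2065.
Day 9 is valid in January, giving January 9, 2065.
Counting back 8 weeks (= 56 days) from January 9, 2065:
Going back 9 days from January 9, 2065 reaches the end of the previous month; 56 − 9 = 47 left.
December 2064 has 31 days: 47 − 31 = 16 left.
November 2064 has 30 days; 30 − 16 = 14 → November 14, 2064.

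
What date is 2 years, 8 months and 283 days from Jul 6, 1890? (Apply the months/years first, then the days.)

Counting forward 2 years, 8 months and 283 days from July 6, 1890: first the month/year part, then the days.
+2 years → 1892; month 7 + 8 = 15, which is month 3 of year 1893 → March 1893.
Day 6 is valid in March, giving March 6, 1893.
Now add 283 days from March 6, 1893.
March has 31 days, so 31 − 6 = 25 days remain after March 6, 1893; 283 − 25 = 258 left.
April 1893 has 30 days: 258 − 30 = 228 left.
May 1893 has 31 days: 228 − 31 = 197 left.
June 1893 has 30 days: 197 − 30 = 167 left.
July 1893 has 31 days: 167 − 31 = 136 left.
August 1893 has 31 days: 136 − 31 = 105 left.
September 1893 has 30 days: 105 − 30 = 75 left.
October 1893 has 31 days: 75 − 31 = 44 left.
November 1893 has 30 days: 44 − 30 = 14 left.
14 days into December 1893 → December 14, 1893.

December 14, 1893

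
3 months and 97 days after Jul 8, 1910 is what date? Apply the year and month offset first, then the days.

January 13, 1911

Adding 3 months and 97 days from July 8, 1910: first the month/year part, then the days.
month 7 + 3 = 10 → October 1910.
Day 8 is valid in October, giving October 8, 1910.
Now add 97 days from October 8, 1910.
October has 31 days, so 31 − 8 = 23 days remain after October 8, 1910; 97 − 23 = 74 left.
November 1910 has 30 days: 74 − 30 = 44 left.
December 1910 has 31 days: 44 − 31 = 13 left.
13 days into January 1911 → January 13, 1911.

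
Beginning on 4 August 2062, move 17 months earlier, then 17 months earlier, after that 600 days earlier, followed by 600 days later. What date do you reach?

Counting back 17 months from August 4, 2062:
month 8 − 17 = -9, which is month 3 of year 2061 → March 2061.
Day 4 is valid in March, giving March 4, 2061.
Going back 17 months from March 4, 2061:
month 3 − 17 = -14, which is month 10 of year 2059 → October 2059.
Day 4 is valid in October, giving October 4, 2059.
Going back 600 days from October 4, 2059:
Going back 4 days from October 4, 2059 reaches the end of the previous month; 600 − 4 = 596 left.
September 2059 has 30 days: 596 − 30 = 566 left.
August 2059 has 31 days: 566 − 31 = 535 left.
July 2059 has 31 days: 535 − 31 = 504 left.
June 2059 has 30 days: 504 − 30 = 474 left.
May 2059 has 31 days: 474 − 31 = 443 left.
April 2059 has 30 days: 443 − 30 = 413 left.
March 2059 has 31 days: 413 − 31 = 382 left.
February 2059 has 28 days (2059 is not a leap year): 382 − 28 = 354 left.
January 2059 has 31 days: 354 − 31 = 323 left.
December 2058 has 31 days: 323 − 31 = 292 left.
November 2058 has 30 days: 292 − 30 = 262 left.
October 2058 has 31 days: 262 − 31 = 231 left.
September 2058 has 30 days: 231 − 30 = 201 left.
August 2058 has 31 days: 201 − 31 = 170 left.
July 2058 has 31 days: 170 − 31 = 139 left.
June 2058 has 30 days: 139 − 30 = 109 left.
May 2058 has 31 days: 109 − 31 = 78 left.
April 2058 has 30 days: 78 − 30 = 48 left.
March 2058 has 31 days: 48 − 31 = 17 left.
February 2058 has 28 days; 28 − 17 = 11 → February 11, 2058.
Adding 600 days from February 11, 2058:
February has 28 days, so 28 − 11 = 17 days remain after February 11, 2058; 600 − 17 = 583 left.
March 2058 has 31 days: 583 − 31 = 552 left.
April 2058 has 30 days: 552 − 30 = 522 left.
May 2058 has 31 days: 522 − 31 = 491 left.
June 2058 has 30 days: 491 − 30 = 461 left.
July 2058 has 31 days: 461 − 31 = 430 left.
August 2058 has 31 days: 430 − 31 = 399 left.
September 2058 has 30 days: 399 − 30 = 369 left.
October 2058 has 31 days: 369 − 31 = 338 left.
November 2058 has 30 days: 338 − 30 = 308 left.
December 2058 has 31 days: 308 − 31 = 277 left.
January 2059 has 31 days: 277 − 31 = 246 left.
February 2059 has 28 days (2059 is not a leap year): 246 − 28 = 218 left.
March 2059 has 31 days: 218 − 31 = 187 left.
April 2059 has 30 days: 187 − 30 = 157 left.
May 2059 has 31 days: 157 − 31 = 126 left.
June 2059 has 30 days: 126 − 30 = 96 left.
July 2059 has 31 days: 96 − 31 = 65 left.
August 2059 has 31 days: 65 − 31 = 34 left.
September 2059 has 30 days: 34 − 30 = 4 left.
4 days into October 2059 → October 4, 2059.

October 4, 2059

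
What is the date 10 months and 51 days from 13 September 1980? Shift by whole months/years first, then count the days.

September 2, 1981

Counting forward 10 months and 51 days from September 13, 1980: first the month/year part, then the days.
month 9 + 10 = 19, which is month 7 of year 1981 → July 1981.
Day 13 is valid in July, giving July 13, 1981.
Now add 51 days from July 13, 1981.
July has 31 days, so 31 − 13 = 18 days remain after July 13, 1981; 51 − 18 = 33 left.
August 1981 has 31 days: 33 − 31 = 2 left.
2 days into September 1981 → September 2, 1981.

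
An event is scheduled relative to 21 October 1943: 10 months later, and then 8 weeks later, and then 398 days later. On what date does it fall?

Adding 10 months from October 21, 1943:
month 10 + 10 = 20, which is month 8 of year 1944 → August 1944.
Day 21 is valid in August, giving August 21, 1944.
Counting forward 8 weeks (= 56 days) from August 21, 1944:
August has 31 days, so 31 − 21 = 10 days remain after August 21, 1944; 56 − 10 = 46 left.
September 1944 has 30 days: 46 − 30 = 16 left.
16 days into October 1944 → October 16, 1944.
Counting forward 398 days from October 16, 1944:
October has 31 days, so 31 − 16 = 15 days remain after October 16, 1944; 398 − 15 = 383 left.
November 1944 has 30 days: 383 − 30 = 353 left.
December 1944 has 31 days: 353 − 31 = 322 left.
January 1945 has 31 days: 322 − 31 = 291 left.
February 1945 has 28 days (1945 is not a leap year): 291 − 28 = 263 left.
March 1945 has 31 days: 263 − 31 = 232 left.
April 1945 has 30 days: 232 − 30 = 202 left.
May 1945 has 31 days: 202 − 31 = 171 left.
June 1945 has 30 days: 171 − 30 = 141 left.
July 1945 has 31 days: 141 − 31 = 110 left.
August 1945 has 31 days: 110 − 31 = 79 left.
September 1945 has 30 days: 79 − 30 = 49 left.
October 1945 has 31 days: 49 − 31 = 18 left.
18 days into November 1945 → November 18, 1945.

November 18, 1945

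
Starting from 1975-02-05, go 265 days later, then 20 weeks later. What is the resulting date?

March 16, 1976

Counting forward 265 days from February 5, 1975:
February has 28 days, so 28 − 5 = 23 days remain after February 5, 1975; 265 − 23 = 242 left.
March 1975 has 31 days: 242 − 31 = 211 left.
April 1975 has 30 days: 211 − 30 = 181 left.
May 1975 has 31 days: 181 − 31 = 150 left.
June 1975 has 30 days: 150 − 30 = 120 left.
July 1975 has 31 days: 120 − 31 = 89 left.
August 1975 has 31 days: 89 − 31 = 58 left.
September 1975 has 30 days: 58 − 30 = 28 left.
28 days into October 1975 → October 28, 1975.
Adding 20 weeks (= 140 days) from October 28, 1975:
October has 31 days, so 31 − 28 = 3 days remain after October 28, 1975; 140 − 3 = 137 left.
November 1975 has 30 days: 137 − 30 = 107 left.
December 1975 has 31 days: 107 − 31 = 76 left.
January 1976 has 31 days: 76 − 31 = 45 left.
February 1976 has 29 days (1976 is a leap year): 45 − 29 = 16 left.
16 days into March 1976 → March 16, 1976.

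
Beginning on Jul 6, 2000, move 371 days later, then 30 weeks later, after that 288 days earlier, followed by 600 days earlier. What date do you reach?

Counting forward 371 days from July 6, 2000:
July has 31 days, so 31 − 6 = 25 days remain after July 6, 2000; 371 − 25 = 346 left.
August 2000 has 31 days: 346 − 31 = 315 left.
September 2000 has 30 days: 315 − 30 = 285 left.
October 2000 has 31 days: 285 − 31 = 254 left.
November 2000 has 30 days: 254 − 30 = 224 left.
December 2000 has 31 days: 224 − 31 = 193 left.
January 2001 has 31 days: 193 − 31 = 162 left.
February 2001 has 28 days (2001 is not a leap year): 162 − 28 = 134 left.
March 2001 has 31 days: 134 − 31 = 103 left.
April 2001 has 30 days: 103 − 30 = 73 left.
May 2001 has 31 days: 73 − 31 = 42 left.
June 2001 has 30 days: 42 − 30 = 12 left.
12 days into July 2001 → July 12, 2001.
Counting forward 30 weeks (= 210 days) from July 12, 2001:
July has 31 days, so 31 − 12 = 19 days remain after July 12, 2001; 210 − 19 = 191 left.
August 2001 has 31 days: 191 − 31 = 160 left.
September 2001 has 30 days: 160 − 30 = 130 left.
October 2001 has 31 days: 130 − 31 = 99 left.
November 2001 has 30 days: 99 − 30 = 69 left.
December 2001 has 31 days: 69 − 31 = 38 left.
January 2002 has 31 days: 38 − 31 = 7 left.
7 days into February 2002 → February 7, 2002.
Going back 288 days from February 7, 2002:
Going back 7 days from February 7, 2002 reaches the end of the previous month; 288 − 7 = 281 left.
January 2002 has 31 days: 281 − 31 = 250 left.
December 2001 has 31 days: 250 − 31 = 219 left.
November 2001 has 30 days: 219 − 30 = 189 left.
October 2001 has 31 days: 189 − 31 = 158 left.
September 2001 has 30 days: 158 − 30 = 128 left.
August 2001 has 31 days: 128 − 31 = 97 left.
July 2001 has 31 days: 97 − 31 = 66 left.
June 2001 has 30 days: 66 − 30 = 36 left.
May 2001 has 31 days: 36 − 31 = 5 left.
April 2001 has 30 days; 30 − 5 = 25 → April 25, 2001.
Counting back 600 days from April 25, 2001:
Going back 25 days from April 25, 2001 reaches the end of the previous month; 600 − 25 = 575 left.
March 2001 has 31 days: 575 − 31 = 544 left.
February 2001 has 28 days (2001 is not a leap year): 544 − 28 = 516 left.
January 2001 has 31 days: 516 − 31 = 485 left.
December 2000 has 31 days: 485 − 31 = 454 left.
November 2000 has 30 days: 454 − 30 = 424 left.
October 2000 has 31 days: 424 − 31 = 393 left.
September 2000 has 30 days: 393 − 30 = 363 left.
August 2000 has 31 days: 363 − 31 = 332 left.
July 2000 has 31 days: 332 − 31 = 301 left.
June 2000 has 30 days: 301 − 30 = 271 left.
May 2000 has 31 days: 271 − 31 = 240 left.
April 2000 has 30 days: 240 − 30 = 210 left.
March 2000 has 31 days: 210 − 31 = 179 left.
February 2000 has 29 days (2000 is a leap year (divisible by 400)): 179 − 29 = 150 left.
January 2000 has 31 days: 150 − 31 = 119 left.
December 1999 has 31 days: 119 − 31 = 88 left.
November 1999 has 30 days: 88 − 30 = 58 left.
October 1999 has 31 days: 58 − 31 = 27 left.
September 1999 has 30 days; 30 − 27 = 3 → September 3, 1999.

September 3, 1999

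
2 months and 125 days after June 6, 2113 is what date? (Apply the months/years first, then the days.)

December 9, 2113

Adding 2 months and 125 days from June 6, 2113: first the month/year part, then the days.
month 6 + 2 = 8 → August 2113.
Day 6 is valid in August, giving August 6, 2113.
Now add 125 days from August 6, 2113.
August has 31 days, so 31 − 6 = 25 days remain after August 6, 2113; 125 − 25 = 100 left.
September 2113 has 30 days: 100 − 30 = 70 left.
October 2113 has 31 days: 70 − 31 = 39 left.
November 2113 has 30 days: 39 − 30 = 9 left.
9 days into December 2113 → December 9, 2113.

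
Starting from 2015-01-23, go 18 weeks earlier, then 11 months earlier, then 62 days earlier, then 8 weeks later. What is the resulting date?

October 13, 2013

Going back 18 weeks (= 126 days) from January 23, 2015:
Going back 23 days from January 23, 2015 reaches the end of the previous month; 126 − 23 = 103 left.
December 2014 has 31 days: 103 − 31 = 72 left.
November 2014 has 30 days: 72 − 30 = 42 left.
October 2014 has 31 days: 42 − 31 = 11 left.
September 2014 has 30 days; 30 − 11 = 19 → September 19, 2014.
Going back 11 months from September 19, 2014:
month 9 − 11 = -2, which is month 10 of year 2013 → October 2013.
Day 19 is valid in October, giving October 19, 2013.
Subtracting 62 days from October 19, 2013:
Going back 19 days from October 19, 2013 reaches the end of the previous month; 62 − 19 = 43 left.
September 2013 has 30 days: 43 − 30 = 13 left.
August 2013 has 31 days; 31 − 13 = 18 → August 18, 2013.
Counting forward 8 weeks (= 56 days) from August 18, 2013:
August has 31 days, so 31 − 18 = 13 days remain after August 18, 2013; 56 − 13 = 43 left.
September 2013 has 30 days: 43 − 30 = 13 left.
13 days into October 2013 → October 13, 2013.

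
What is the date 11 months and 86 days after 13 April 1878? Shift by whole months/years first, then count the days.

Adding 11 months and 86 days from April 13, 1878: first the month/year part, then the days.
month 4 + 11 = 15, which is month 3 of year 1879 → March 1879.
Day 13 is valid in March, giving March 13, 1879.
Now add 86 days from March 13, 1879.
March has 31 days, so 31 − 13 = 18 days remain after March 13, 1879; 86 − 18 = 68 left.
April 1879 has 30 days: 68 − 30 = 38 left.
May 1879 has 31 days: 38 − 31 = 7 left.
7 days into June 1879 → June 7, 1879.

June 7, 1879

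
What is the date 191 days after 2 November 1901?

Advancing 191 days from November 2, 1901.
November has 30 days, so 30 − 2 = 28 days remain after November 2, 1901; 191 − 28 = 163 left.
December 1901 has 31 days: 163 − 31 = 132 left.
January 1902 has 31 days: 132 − 31 = 101 left.
February 1902 has 28 days (1902 is not a leap year): 101 − 28 = 73 left.
March 1902 has 31 days: 73 − 31 = 42 left.
April 1902 has 30 days: 42 − 30 = 12 left.
12 days into May 1902 → May 12, 1902.

May 12, 1902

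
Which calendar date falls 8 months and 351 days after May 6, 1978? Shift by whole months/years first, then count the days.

Advancing 8 months and 351 days from May 6, 1978: first the month/year part, then the days.
month 5 + 8 = 13, which is month 1 of year 1979 → January 1979.
Day 6 is valid in January, giving January 6, 1979.
Now add 351 days from January 6, 1979.
January has 31 days, so 31 − 6 = 25 days remain after January 6, 1979; 351 − 25 = 326 left.
February 1979 has 28 days (1979 is not a leap year): 326 − 28 = 298 left.
March 1979 has 31 days: 298 − 31 = 267 left.
April 1979 has 30 days: 267 − 30 = 237 left.
May 1979 has 31 days: 237 − 31 = 206 left.
June 1979 has 30 days: 206 − 30 = 176 left.
July 1979 has 31 days: 176 − 31 = 145 left.
August 1979 has 31 days: 145 − 31 = 114 left.
September 1979 has 30 days: 114 − 30 = 84 left.
October 1979 has 31 days: 84 − 31 = 53 left.
November 1979 has 30 days: 53 − 30 = 23 left.
23 days into December 1979 → December 23, 1979.

December 23, 1979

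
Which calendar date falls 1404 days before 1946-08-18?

Counting back 1404 days from August 18, 1946.
Going back 18 days from August 18, 1946 reaches the end of the previous month; 1404 − 18 = 1386 left.
July 1946 has 31 days: 1386 − 31 = 1355 left.
June 1946 has 30 days: 1355 − 30 = 1325 left.
May 1946 has 31 days: 1325 − 31 = 1294 left.
April 1946 has 30 days: 1294 − 30 = 1264 left.
March 1946 has 31 days: 1264 − 31 = 1233 left.
February 1946 has 28 days (1946 is not a leap year): 1233 − 28 = 1205 left.
January 1946 has 31 days: 1205 − 31 = 1174 left.
December 1945 has 31 days: 1174 − 31 = 1143 left.
November 1945 has 30 days: 1143 − 30 = 1113 left.
October 1945 has 31 days: 1113 − 31 = 1082 left.
September 1945 has 30 days: 1082 − 30 = 1052 left.
August 1945 has 31 days: 1052 − 31 = 1021 left.
July 1945 has 31 days: 1021 − 31 = 990 left.
June 1945 has 30 days: 990 − 30 = 960 left.
May 1945 has 31 days: 960 − 31 = 929 left.
April 1945 has 30 days: 929 − 30 = 899 left.
March 1945 has 31 days: 899 − 31 = 868 left.
February 1945 has 28 days (1945 is not a leap year): 868 − 28 = 840 left.
January 1945 has 31 days: 840 − 31 = 809 left.
December 1944 has 31 days: 809 − 31 = 778 left.
November 1944 has 30 days: 778 − 30 = 748 left.
October 1944 has 31 days: 748 − 31 = 717 left.
September 1944 has 30 days: 717 − 30 = 687 left.
August 1944 has 31 days: 687 − 31 = 656 left.
July 1944 has 31 days: 656 − 31 = 625 left.
June 1944 has 30 days: 625 − 30 = 595 left.
May 1944 has 31 days: 595 − 31 = 564 left.
April 1944 has 30 days: 564 − 30 = 534 left.
March 1944 has 31 days: 534 − 31 = 503 left.
February 1944 has 29 days (1944 is a leap year): 503 − 29 = 474 left.
January 1944 has 31 days: 474 − 31 = 443 left.
December 1943 has 31 days: 443 − 31 = 412 left.
November 1943 has 30 days: 412 − 30 = 382 left.
October 1943 has 31 days: 382 − 31 = 351 left.
September 1943 has 30 days: 351 − 30 = 321 left.
August 1943 has 31 days: 321 − 31 = 290 left.
July 1943 has 31 days: 290 − 31 = 259 left.
June 1943 has 30 days: 259 − 30 = 229 left.
May 1943 has 31 days: 229 − 31 = 198 left.
April 1943 has 30 days: 198 − 30 = 168 left.
March 1943 has 31 days: 168 − 31 = 137 left.
February 1943 has 28 days (1943 is not a leap year): 137 − 28 = 109 left.
January 1943 has 31 days: 109 − 31 = 78 left.
December 1942 has 31 days: 78 − 31 = 47 left.
November 1942 has 30 days: 47 − 30 = 17 left.
October 1942 has 31 days; 31 − 17 = 14 → October 14, 1942.

October 14, 1942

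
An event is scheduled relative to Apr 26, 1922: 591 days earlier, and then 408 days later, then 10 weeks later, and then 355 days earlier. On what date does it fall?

Going back 591 days from April 26, 1922:
Going back 26 days from April 26, 1922 reaches the end of the previous month; 591 − 26 = 565 left.
March 1922 has 31 days: 565 − 31 = 534 left.
February 1922 has 28 days (1922 is not a leap year): 534 − 28 = 506 left.
January 1922 has 31 days: 506 − 31 = 475 left.
December 1921 has 31 days: 475 − 31 = 444 left.
November 1921 has 30 days: 444 − 30 = 414 left.
October 1921 has 31 days: 414 − 31 = 383 left.
September 1921 has 30 days: 383 − 30 = 353 left.
August 1921 has 31 days: 353 − 31 = 322 left.
July 1921 has 31 days: 322 − 31 = 291 left.
June 1921 has 30 days: 291 − 30 = 261 left.
May 1921 has 31 days: 261 − 31 = 230 left.
April 1921 has 30 days: 230 − 30 = 200 left.
March 1921 has 31 days: 200 − 31 = 169 left.
February 1921 has 28 days (1921 is not a leap year): 169 − 28 = 141 left.
January 1921 has 31 days: 141 − 31 = 110 left.
December 1920 has 31 days: 110 − 31 = 79 left.
November 1920 has 30 days: 79 − 30 = 49 left.
October 1920 has 31 days: 49 − 31 = 18 left.
September 1920 has 30 days; 30 − 18 = 12 → September 12, 1920.
Counting forward 408 days from September 12, 1920:
September has 30 days, so 30 − 12 = 18 days remain after September 12, 1920; 408 − 18 = 390 left.
October 1920 has 31 days: 390 − 31 = 359 left.
November 1920 has 30 days: 359 − 30 = 329 left.
December 1920 has 31 days: 329 − 31 = 298 left.
January 1921 has 31 days: 298 − 31 = 267 left.
February 1921 has 28 days (1921 is not a leap year): 267 − 28 = 239 left.
March 1921 has 31 days: 239 − 31 = 208 left.
April 1921 has 30 days: 208 − 30 = 178 left.
May 1921 has 31 days: 178 − 31 = 147 left.
June 1921 has 30 days: 147 − 30 = 117 left.
July 1921 has 31 days: 117 − 31 = 86 left.
August 1921 has 31 days: 86 − 31 = 55 left.
September 1921 has 30 days: 55 − 30 = 25 left.
25 days into October 1921 → October 25, 1921.
Advancing 10 weeks (= 70 days) from October 25, 1921:
October has 31 days, so 31 − 25 = 6 days remain after October 25, 1921; 70 − 6 = 64 left.
November 1921 has 30 days: 64 − 30 = 34 left.
December 1921 has 31 days: 34 − 31 = 3 left.
3 days into January 1922 → January 3, 1922.
Counting back 355 days from January 3, 1922:
Going back 3 days from January 3, 1922 reaches the end of the previous month; 355 − 3 = 352 left.
December 1921 has 31 days: 352 − 31 = 321 left.
November 1921 has 30 days: 321 − 30 = 291 left.
October 1921 has 31 days: 291 − 31 = 260 left.
September 1921 has 30 days: 260 − 30 = 230 left.
August 1921 has 31 days: 230 − 31 = 199 left.
July 1921 has 31 days: 199 − 31 = 168 left.
June 1921 has 30 days: 168 − 30 = 138 left.
May 1921 has 31 days: 138 − 31 = 107 left.
April 1921 has 30 days: 107 − 30 = 77 left.
March 1921 has 31 days: 77 − 31 = 46 left.
February 1921 has 28 days (1921 is not a leap year): 46 − 28 = 18 left.
January 1921 has 31 days; 31 − 18 = 13 → January 13, 1921.

January 13, 1921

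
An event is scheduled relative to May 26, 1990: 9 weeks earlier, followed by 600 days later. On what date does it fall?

November 14, 1991

Subtracting 9 weeks (= 63 days) from May 26, 1990:
Going back 26 days from May 26, 1990 reaches the end of the previous month; 63 − 26 = 37 left.
April 1990 has 30 days: 37 − 30 = 7 left.
March 1990 has 31 days; 31 − 7 = 24 → March 24, 1990.
Counting forward 600 days from March 24, 1990:
March has 31 days, so 31 − 24 = 7 days remain after March 24, 1990; 600 − 7 = 593 left.
April 1990 has 30 days: 593 − 30 = 563 left.
May 1990 has 31 days: 563 − 31 = 532 left.
June 1990 has 30 days: 532 − 30 = 502 left.
July 1990 has 31 days: 502 − 31 = 471 left.
August 1990 has 31 days: 471 − 31 = 440 left.
September 1990 has 30 days: 440 − 30 = 410 left.
October 1990 has 31 days: 410 − 31 = 379 left.
November 1990 has 30 days: 379 − 30 = 349 left.
December 1990 has 31 days: 349 − 31 = 318 left.
January 1991 has 31 days: 318 − 31 = 287 left.
February 1991 has 28 days (1991 is not a leap year): 287 − 28 = 259 left.
March 1991 has 31 days: 259 − 31 = 228 left.
April 1991 has 30 days: 228 − 30 = 198 left.
May 1991 has 31 days: 198 − 31 = 167 left.
June 1991 has 30 days: 167 − 30 = 137 left.
July 1991 has 31 days: 137 − 31 = 106 left.
August 1991 has 31 days: 106 − 31 = 75 left.
September 1991 has 30 days: 75 − 30 = 45 left.
October 1991 has 31 days: 45 − 31 = 14 left.
14 days into November 1991 → November 14, 1991.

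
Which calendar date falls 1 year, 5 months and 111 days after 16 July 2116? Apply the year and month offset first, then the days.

April 6, 2118

Advancing 1 year, 5 months and 111 days from July 16, 2116: first the month/year part, then the days.
+1 year → 2117; month 7 + 5 = 12 → December 2117.
Day 16 is valid in December, giving December 16, 2117.
Now add 111 days from December 16, 2117.
December has 31 days, so 31 − 16 = 15 days remain after December 16, 2117; 111 − 15 = 96 left.
January 2118 has 31 days: 96 − 31 = 65 left.
February 2118 has 28 days (2118 is not a leap year): 65 − 28 = 37 left.
March 2118 has 31 days: 37 − 31 = 6 left.
6 days into April 2118 → April 6, 2118.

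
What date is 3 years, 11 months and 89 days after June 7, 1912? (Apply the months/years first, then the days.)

August 4, 1916

Adding 3 years, 11 months and 89 days from June 7, 1912: first the month/year part, then the days.
+3 years → 1915; month 6 + 11 = 17, which is month 5 of year 1916 → May 1916.
Day 7 is valid in May, giving May 7, 1916.
Now add 89 days from May 7, 1916.
May has 31 days, so 31 − 7 = 24 days remain after May 7, 1916; 89 − 24 = 65 left.
June 1916 has 30 days: 65 − 30 = 35 left.
July 1916 has 31 days: 35 − 31 = 4 left.
4 days into August 1916 → August 4, 1916.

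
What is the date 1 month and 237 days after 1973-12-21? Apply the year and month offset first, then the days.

September 15, 1974

Adding 1 month and 237 days from December 21, 1973: first the month/year part, then the days.
month 12 + 1 = 13, which is month 1 of year 1974 → January 1974.
Day 21 is valid in January, giving January 21, 1974.
Now add 237 days from January 21, 1974.
January has 31 days, so 31 − 21 = 10 days remain after January 21, 1974; 237 − 10 = 227 left.
February 1974 has 28 days (1974 is not a leap year): 227 − 28 = 199 left.
March 1974 has 31 days: 199 − 31 = 168 left.
April 1974 has 30 days: 168 − 30 = 138 left.
May 1974 has 31 days: 138 − 31 = 107 left.
June 1974 has 30 days: 107 − 30 = 77 left.
July 1974 has 31 days: 77 − 31 = 46 left.
August 1974 has 31 days: 46 − 31 = 15 left.
15 days into September 1974 → September 15, 1974.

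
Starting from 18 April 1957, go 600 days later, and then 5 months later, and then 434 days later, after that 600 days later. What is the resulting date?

March 8, 1962

Counting forward 600 days from April 18, 1957:
April has 30 days, so 30 − 18 = 12 days remain after April 18, 1957; 600 − 12 = 588 left.
May 1957 has 31 days: 588 − 31 = 557 left.
June 1957 has 30 days: 557 − 30 = 527 left.
July 1957 has 31 days: 527 − 31 = 496 left.
August 1957 has 31 days: 496 − 31 = 465 left.
September 1957 has 30 days: 465 − 30 = 435 left.
October 1957 has 31 days: 435 − 31 = 404 left.
November 1957 has 30 days: 404 − 30 = 374 left.
December 1957 has 31 days: 374 − 31 = 343 left.
January 1958 has 31 days: 343 − 31 = 312 left.
February 1958 has 28 days (1958 is not a leap year): 312 − 28 = 284 left.
March 1958 has 31 days: 284 − 31 = 253 left.
April 1958 has 30 days: 253 − 30 = 223 left.
May 1958 has 31 days: 223 − 31 = 192 left.
June 1958 has 30 days: 192 − 30 = 162 left.
July 1958 has 31 days: 162 − 31 = 131 left.
August 1958 has 31 days: 131 − 31 = 100 left.
September 1958 has 30 days: 100 − 30 = 70 left.
October 1958 has 31 days: 70 − 31 = 39 left.
November 1958 has 30 days: 39 − 30 = 9 left.
9 days into December 1958 → December 9, 1958.
Advancing 5 months from December 9, 1958:
month 12 + 5 = 17, which is month 5 of year 1959 → May 1959.
Day 9 is valid in May, giving May 9, 1959.
Counting forward 434 days from May 9, 1959:
May has 31 days, so 31 − 9 = 22 days remain after May 9, 1959; 434 − 22 = 412 left.
June 1959 has 30 days: 412 − 30 = 382 left.
July 1959 has 31 days: 382 − 31 = 351 left.
August 1959 has 31 days: 351 − 31 = 320 left.
September 1959 has 30 days: 320 − 30 = 290 left.
October 1959 has 31 days: 290 − 31 = 259 left.
November 1959 has 30 days: 259 − 30 = 229 left.
December 1959 has 31 days: 229 − 31 = 198 left.
January 1960 has 31 days: 198 − 31 = 167 left.
February 1960 has 29 days (1960 is a leap year): 167 − 29 = 138 left.
March 1960 has 31 days: 138 − 31 = 107 left.
April 1960 has 30 days: 107 − 30 = 77 left.
May 1960 has 31 days: 77 − 31 = 46 left.
June 1960 has 30 days: 46 − 30 = 16 left.
16 days into July 1960 → July 16, 1960.
Adding 600 days from July 16, 1960:
July has 31 days, so 31 − 16 = 15 days remain after July 16, 1960; 600 − 15 = 585 left.
August 1960 has 31 days: 585 − 31 = 554 left.
September 1960 has 30 days: 554 − 30 = 524 left.
October 1960 has 31 days: 524 − 31 = 493 left.
November 1960 has 30 days: 493 − 30 = 463 left.
December 1960 has 31 days: 463 − 31 = 432 left.
January 1961 has 31 days: 432 − 31 = 401 left.
February 1961 has 28 days (1961 is not a leap year): 401 − 28 = 373 left.
March 1961 has 31 days: 373 − 31 = 342 left.
April 1961 has 30 days: 342 − 30 = 312 left.
May 1961 has 31 days: 312 − 31 = 281 left.
June 1961 has 30 days: 281 − 30 = 251 left.
July 1961 has 31 days: 251 − 31 = 220 left.
August 1961 has 31 days: 220 − 31 = 189 left.
September 1961 has 30 days: 189 − 30 = 159 left.
October 1961 has 31 days: 159 − 31 = 128 left.
November 1961 has 30 days: 128 − 30 = 98 left.
December 1961 has 31 days: 98 − 31 = 67 left.
January 1962 has 31 days: 67 − 31 = 36 left.
February 1962 has 28 days (1962 is not a leap year): 36 − 28 = 8 left.
8 days into March 1962 → March 8, 1962.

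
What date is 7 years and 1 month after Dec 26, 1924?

Advancing 7 years and 1 month from December 26, 1924.
+7 years → 1931; month 12 + 1 = 13, which is month 1 of year 1932 → January 1932.
Day 26 is valid in January, giving January 26, 1932.

January 26, 1932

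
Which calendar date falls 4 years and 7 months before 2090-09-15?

February 15, 2086

Counting back 4 years and 7 months from September 15, 2090.
-4 years → 2086; month 9 − 7 = 2 → February 2086.
Day 15 is valid in February, giving February 15, 2086.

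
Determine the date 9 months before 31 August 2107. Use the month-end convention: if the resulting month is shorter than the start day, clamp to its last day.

Subtracting 9 months from August 31, 2107.
month 8 − 9 = -1, which is month 11 of year 2106 → November 2106.
November 2106 has only 30 days and the start was day 31, so the date clamps to November 30, 2106.

November 30, 2106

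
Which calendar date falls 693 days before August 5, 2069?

September 12, 2067

Subtracting 693 days from August 5, 2069.
Going back 5 days from August 5, 2069 reaches the end of the previous month; 693 − 5 = 688 left.
July 2069 has 31 days: 688 − 31 = 657 left.
June 2069 has 30 days: 657 − 30 = 627 left.
May 2069 has 31 days: 627 − 31 = 596 left.
April 2069 has 30 days: 596 − 30 = 566 left.
March 2069 has 31 days: 566 − 31 = 535 left.
February 2069 has 28 days (2069 is not a leap year): 535 − 28 = 507 left.
January 2069 has 31 days: 507 − 31 = 476 left.
December 2068 has 31 days: 476 − 31 = 445 left.
November 2068 has 30 days: 445 − 30 = 415 left.
October 2068 has 31 days: 415 − 31 = 384 left.
September 2068 has 30 days: 384 − 30 = 354 left.
August 2068 has 31 days: 354 − 31 = 323 left.
July 2068 has 31 days: 323 − 31 = 292 left.
June 2068 has 30 days: 292 − 30 = 262 left.
May 2068 has 31 days: 262 − 31 = 231 left.
April 2068 has 30 days: 231 − 30 = 201 left.
March 2068 has 31 days: 201 − 31 = 170 left.
February 2068 has 29 days (2068 is a leap year): 170 − 29 = 141 left.
January 2068 has 31 days: 141 − 31 = 110 left.
December 2067 has 31 days: 110 − 31 = 79 left.
November 2067 has 30 days: 79 − 30 = 49 left.
October 2067 has 31 days: 49 − 31 = 18 left.
September 2067 has 30 days; 30 − 18 = 12 → September 12, 2067.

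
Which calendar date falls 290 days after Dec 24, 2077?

October 10, 2078

Adding 290 days from December 24, 2077.
December has 31 days, so 31 − 24 = 7 days remain after December 24, 2077; 290 − 7 = 283 left.
January 2078 has 31 days: 283 − 31 = 252 left.
February 2078 has 28 days (2078 is not a leap year): 252 − 28 = 224 left.
March 2078 has 31 days: 224 − 31 = 193 left.
April 2078 has 30 days: 193 − 30 = 163 left.
May 2078 has 31 days: 163 − 31 = 132 left.
June 2078 has 30 days: 132 − 30 = 102 left.
July 2078 has 31 days: 102 − 31 = 71 left.
August 2078 has 31 days: 71 − 31 = 40 left.
September 2078 has 30 days: 40 − 30 = 10 left.
10 days into October 2078 → October 10, 2078.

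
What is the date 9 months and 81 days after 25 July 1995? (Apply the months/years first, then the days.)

July 15, 1996

Advancing 9 months and 81 days from July 25, 1995: first the month/year part, then the days.
month 7 + 9 = 16, which is month 4 of year 1996 → April 1996.
Day 25 is valid in April, giving April 25, 1996.
Now add 81 days from April 25, 1996.
April has 30 days, so 30 − 25 = 5 days remain after April 25, 1996; 81 − 5 = 76 left.
May 1996 has 31 days: 76 − 31 = 45 left.
June 1996 has 30 days: 45 − 30 = 15 left.
15 days into July 1996 → July 15, 1996.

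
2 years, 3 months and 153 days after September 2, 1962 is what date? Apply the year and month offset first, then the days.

May 4, 1965

Advancing 2 years, 3 months and 153 days from September 2, 1962: first the month/year part, then the days.
+2 years → 1964; month 9 + 3 = 12 → December 1964.
Day 2 is valid in December, giving December 2, 1964.
Now add 153 days from December 2, 1964.
December has 31 days, so 31 − 2 = 29 days remain after December 2, 1964; 153 − 29 = 124 left.
January 1965 has 31 days: 124 − 31 = 93 left.
February 1965 has 28 days (1965 is not a leap year): 93 − 28 = 65 left.
March 1965 has 31 days: 65 − 31 = 34 left.
April 1965 has 30 days: 34 − 30 = 4 left.
4 days into May 1965 → May 4, 1965.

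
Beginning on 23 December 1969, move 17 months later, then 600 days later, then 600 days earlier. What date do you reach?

May 23, 1971

Advancing 17 months from December 23, 1969:
month 12 + 17 = 29, which is month 5 of year 1971 → May 1971.
Day 23 is valid in May, giving May 23, 1971.
Counting forward 600 days from May 23, 1971:
May has 31 days, so 31 − 23 = 8 days remain after May 23, 1971; 600 − 8 = 592 left.
June 1971 has 30 days: 592 − 30 = 562 left.
July 1971 has 31 days: 562 − 31 = 531 left.
August 1971 has 31 days: 531 − 31 = 500 left.
September 1971 has 30 days: 500 − 30 = 470 left.
October 1971 has 31 days: 470 − 31 = 439 left.
November 1971 has 30 days: 439 − 30 = 409 left.
December 1971 has 31 days: 409 − 31 = 378 left.
January 1972 has 31 days: 378 − 31 = 347 left.
February 1972 has 29 days (1972 is a leap year): 347 − 29 = 318 left.
March 1972 has 31 days: 318 − 31 = 287 left.
April 1972 has 30 days: 287 − 30 = 257 left.
May 1972 has 31 days: 257 − 31 = 226 left.
June 1972 has 30 days: 226 − 30 = 196 left.
July 1972 has 31 days: 196 − 31 = 165 left.
August 1972 has 31 days: 165 − 31 = 134 left.
September 1972 has 30 days: 134 − 30 = 104 left.
October 1972 has 31 days: 104 − 31 = 73 left.
November 1972 has 30 days: 73 − 30 = 43 left.
December 1972 has 31 days: 43 − 31 = 12 left.
12 days into January 1973 → January 12, 1973.
Going back 600 days from January 12, 1973:
Going back 12 days from January 12, 1973 reaches the end of the previous month; 600 − 12 = 588 left.
December 1972 has 31 days: 588 − 31 = 557 left.
November 1972 has 30 days: 557 − 30 = 527 left.
October 1972 has 31 days: 527 − 31 = 496 left.
September 1972 has 30 days: 496 − 30 = 466 left.
August 1972 has 31 days: 466 − 31 = 435 left.
July 1972 has 31 days: 435 − 31 = 404 left.
June 1972 has 30 days: 404 − 30 = 374 left.
May 1972 has 31 days: 374 − 31 = 343 left.
April 1972 has 30 days: 343 − 30 = 313 left.
March 1972 has 31 days: 313 − 31 = 282 left.
February 1972 has 29 days (1972 is a leap year): 282 − 29 = 253 left.
January 1972 has 31 days: 253 − 31 = 222 left.
December 1971 has 31 days: 222 − 31 = 191 left.
November 1971 has 30 days: 191 − 30 = 161 left.
October 1971 has 31 days: 161 − 31 = 130 left.
September 1971 has 30 days: 130 − 30 = 100 left.
August 1971 has 31 days: 100 − 31 = 69 left.
July 1971 has 31 days: 69 − 31 = 38 left.
June 1971 has 30 days: 38 − 30 = 8 left.
May 1971 has 31 days; 31 − 8 = 23 → May 23, 1971.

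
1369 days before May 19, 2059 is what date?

August 19, 2055

Counting back 1369 days from May 19, 2059.
Going back 19 days from May 19, 2059 reaches the end of the previous month; 1369 − 19 = 1350 left.
April 2059 has 30 days: 1350 − 30 = 1320 left.
March 2059 has 31 days: 1320 − 31 = 1289 left.
February 2059 has 28 days (2059 is not a leap year): 1289 − 28 = 1261 left.
January 2059 has 31 days: 1261 − 31 = 1230 left.
December 2058 has 31 days: 1230 − 31 = 1199 left.
November 2058 has 30 days: 1199 − 30 = 1169 left.
October 2058 has 31 days: 1169 − 31 = 1138 left.
September 2058 has 30 days: 1138 − 30 = 1108 left.
August 2058 has 31 days: 1108 − 31 = 1077 left.
July 2058 has 31 days: 1077 − 31 = 1046 left.
June 2058 has 30 days: 1046 − 30 = 1016 left.
May 2058 has 31 days: 1016 − 31 = 985 left.
April 2058 has 30 days: 985 − 30 = 955 left.
March 2058 has 31 days: 955 − 31 = 924 left.
February 2058 has 28 days (2058 is not a leap year): 924 − 28 = 896 left.
January 2058 has 31 days: 896 − 31 = 865 left.
December 2057 has 31 days: 865 − 31 = 834 left.
November 2057 has 30 days: 834 − 30 = 804 left.
October 2057 has 31 days: 804 − 31 = 773 left.
September 2057 has 30 days: 773 − 30 = 743 left.
August 2057 has 31 days: 743 − 31 = 712 left.
July 2057 has 31 days: 712 − 31 = 681 left.
June 2057 has 30 days: 681 − 30 = 651 left.
May 2057 has 31 days: 651 − 31 = 620 left.
April 2057 has 30 days: 620 − 30 = 590 left.
March 2057 has 31 days: 590 − 31 = 559 left.
February 2057 has 28 days (2057 is not a leap year): 559 − 28 = 531 left.
January 2057 has 31 days: 531 − 31 = 500 left.
December 2056 has 31 days: 500 − 31 = 469 left.
November 2056 has 30 days: 469 − 30 = 439 left.
October 2056 has 31 days: 439 − 31 = 408 left.
September 2056 has 30 days: 408 − 30 = 378 left.
August 2056 has 31 days: 378 − 31 = 347 left.
July 2056 has 31 days: 347 − 31 = 316 left.
June 2056 has 30 days: 316 − 30 = 286 left.
May 2056 has 31 days: 286 − 31 = 255 left.
April 2056 has 30 days: 255 − 30 = 225 left.
March 2056 has 31 days: 225 − 31 = 194 left.
February 2056 has 29 days (2056 is a leap year): 194 − 29 = 165 left.
January 2056 has 31 days: 165 − 31 = 134 left.
December 2055 has 31 days: 134 − 31 = 103 left.
November 2055 has 30 days: 103 − 30 = 73 left.
October 2055 has 31 days: 73 − 31 = 42 left.
September 2055 has 30 days: 42 − 30 = 12 left.
August 2055 has 31 days; 31 − 12 = 19 → August 19, 2055.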